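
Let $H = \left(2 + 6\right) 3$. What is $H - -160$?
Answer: $184$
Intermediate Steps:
$H = 24$ ($H = 8 \cdot 3 = 24$)
$H - -160 = 24 - -160 = 24 + 160 = 184$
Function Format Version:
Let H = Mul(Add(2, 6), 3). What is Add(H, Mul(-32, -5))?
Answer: 184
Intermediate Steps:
H = 24 (H = Mul(8, 3) = 24)
Add(H, Mul(-32, -5)) = Add(24, Mul(-32, -5)) = Add(24, 160) = 184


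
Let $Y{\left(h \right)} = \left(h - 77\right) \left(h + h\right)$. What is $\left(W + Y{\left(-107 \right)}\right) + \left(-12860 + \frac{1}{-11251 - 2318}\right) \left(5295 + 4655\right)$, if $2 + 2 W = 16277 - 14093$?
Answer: $- \frac{1735699446227}{13569} \approx -1.2792 \cdot 10^{8}$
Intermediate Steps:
$W = 1091$ ($W = -1 + \frac{16277 - 14093}{2} = -1 + \frac{1}{2} \cdot 2184 = -1 + 1092 = 1091$)
$Y{\left(h \right)} = 2 h \left(-77 + h\right)$ ($Y{\left(h \right)} = \left(-77 + h\right) 2 h = 2 h \left(-77 + h\right)$)
$\left(W + Y{\left(-107 \right)}\right) + \left(-12860 + \frac{1}{-11251 - 2318}\right) \left(5295 + 4655\right) = \left(1091 + 2 \left(-107\right) \left(-77 - 107\right)\right) + \left(-12860 + \frac{1}{-11251 - 2318}\right) \left(5295 + 4655\right) = \left(1091 + 2 \left(-107\right) \left(-184\right)\right) + \left(-12860 + \frac{1}{-13569}\right) 9950 = \left(1091 + 39376\right) + \left(-12860 - \frac{1}{13569}\right) 9950 = 40467 - \frac{1736248542950}{13569} = - \frac{1735699446227}{13569}$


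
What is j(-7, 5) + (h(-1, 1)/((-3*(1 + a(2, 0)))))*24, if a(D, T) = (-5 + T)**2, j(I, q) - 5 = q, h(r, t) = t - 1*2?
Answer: 134/13 ≈ 10.308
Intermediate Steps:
h(r, t) = -2 + t (h(r, t) = t - 2 = -2 + t)
j(I, q) = 5 + q
j(-7, 5) + (h(-1, 1)/((-3*(1 + a(2, 0)))))*24 = (5 + 5) + ((-2 + 1)/((-3*(1 + (-5 + 0)**2))))*24 = 10 - 1/((-3*(1 + (-5)**2)))*24 = 10 - 1/((-3*(1 + 25)))*24 = 10 - 1/((-3*26))*24 = 10 - 1/(-78)*24 = 10 - 1*(-1/78)*24 = 10 + (1/78)*24 = 10 + 4/13 = 134/13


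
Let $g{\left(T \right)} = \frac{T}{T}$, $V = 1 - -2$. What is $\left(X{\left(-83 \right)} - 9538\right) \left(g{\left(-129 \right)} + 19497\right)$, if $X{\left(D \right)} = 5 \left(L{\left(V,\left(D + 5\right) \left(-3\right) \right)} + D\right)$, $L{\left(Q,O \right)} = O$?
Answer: $-171250934$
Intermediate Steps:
$V = 3$ ($V = 1 + 2 = 3$)
$X{\left(D \right)} = -75 - 10 D$ ($X{\left(D \right)} = 5 \left(\left(D + 5\right) \left(-3\right) + D\right) = 5 \left(\left(5 + D\right) \left(-3\right) + D\right) = 5 \left(\left(-15 - 3 D\right) + D\right) = 5 \left(-15 - 2 D\right) = -75 - 10 D$)
$g{\left(T \right)} = 1$
$\left(X{\left(-83 \right)} - 9538\right) \left(g{\left(-129 \right)} + 19497\right) = \left(\left(-75 - -830\right) - 9538\right) \left(1 + 19497\right) = \left(\left(-75 + 830\right) - 9538\right) 19498 = \left(755 - 9538\right) 19498 = \left(-8783\right) 19498 = -171250934$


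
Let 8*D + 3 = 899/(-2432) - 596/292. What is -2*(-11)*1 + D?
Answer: 30285733/1420288 ≈ 21.324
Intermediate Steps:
D = -960603/1420288 (D = -3/8 + (899/(-2432) - 596/292)/8 = -3/8 + (899*(-1/2432) - 596*1/292)/8 = -3/8 + (-899/2432 - 149/73)/8 = -3/8 + (1/8)*(-427995/177536) = -3/8 - 427995/1420288 = -960603/1420288 ≈ -0.67634)
-2*(-11)*1 + D = -2*(-11)*1 - 960603/1420288 = 22*1 - 960603/1420288 = 22 - 960603/1420288 = 30285733/1420288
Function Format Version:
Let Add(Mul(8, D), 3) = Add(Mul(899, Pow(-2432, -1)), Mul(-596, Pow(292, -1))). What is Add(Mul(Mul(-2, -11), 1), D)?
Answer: Rational(30285733, 1420288) ≈ 21.324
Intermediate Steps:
D = Rational(-960603, 1420288) (D = Add(Rational(-3, 8), Mul(Rational(1, 8), Add(Mul(899, Pow(-2432, -1)), Mul(-596, Pow(292, -1))))) = Add(Rational(-3, 8), Mul(Rational(1, 8), Add(Mul(899, Rational(-1, 2432)), Mul(-596, Rational(1, 292))))) = Add(Rational(-3, 8), Mul(Rational(1, 8), Add(Rational(-899, 2432), Rational(-149, 73)))) = Add(Rational(-3, 8), Mul(Rational(1, 8), Rational(-427995, 177536))) = Add(Rational(-3, 8), Rational(-427995, 1420288)) = Rational(-960603, 1420288) ≈ -0.67634)
Add(Mul(Mul(-2, -11), 1), D) = Add(Mul(Mul(-2, -11), 1), Rational(-960603, 1420288)) = Add(Mul(22, 1), Rational(-960603, 1420288)) = Add(22, Rational(-960603, 1420288)) = Rational(30285733, 1420288)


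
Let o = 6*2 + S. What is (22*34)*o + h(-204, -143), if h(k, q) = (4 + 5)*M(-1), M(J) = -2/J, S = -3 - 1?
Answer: 6002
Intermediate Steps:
S = -4
o = 8 (o = 6*2 - 4 = 12 - 4 = 8)
h(k, q) = 18 (h(k, q) = (4 + 5)*(-2/(-1)) = 9*(-2*(-1)) = 9*2 = 18)
(22*34)*o + h(-204, -143) = (22*34)*8 + 18 = 748*8 + 18 = 5984 + 18 = 6002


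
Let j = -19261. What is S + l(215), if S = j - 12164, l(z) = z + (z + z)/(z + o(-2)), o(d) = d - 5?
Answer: -3245625/104 ≈ -31208.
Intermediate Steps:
o(d) = -5 + d
l(z) = z + 2*z/(-7 + z) (l(z) = z + (z + z)/(z + (-5 - 2)) = z + (2*z)/(z - 7) = z + (2*z)/(-7 + z) = z + 2*z/(-7 + z))
S = -31425 (S = -19261 - 12164 = -31425)
S + l(215) = -31425 + 215*(-5 + 215)/(-7 + 215) = -31425 + 215*210/208 = -31425 + 215*(1/208)*210 = -31425 + 22575/104 = -3245625/104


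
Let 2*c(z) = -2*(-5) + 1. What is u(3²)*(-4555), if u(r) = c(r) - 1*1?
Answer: -40995/2 ≈ -20498.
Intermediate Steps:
c(z) = 11/2 (c(z) = (-2*(-5) + 1)/2 = (10 + 1)/2 = (½)*11 = 11/2)
u(r) = 9/2 (u(r) = 11/2 - 1*1 = 11/2 - 1 = 9/2)
u(3²)*(-4555) = (9/2)*(-4555) = -40995/2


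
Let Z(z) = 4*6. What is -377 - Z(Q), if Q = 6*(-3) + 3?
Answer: -401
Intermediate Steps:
Q = -15 (Q = -18 + 3 = -15)
Z(z) = 24
-377 - Z(Q) = -377 - 1*24 = -377 - 24 = -401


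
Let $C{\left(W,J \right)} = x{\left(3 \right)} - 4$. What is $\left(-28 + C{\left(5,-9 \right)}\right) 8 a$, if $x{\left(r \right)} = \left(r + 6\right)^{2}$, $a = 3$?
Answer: $1176$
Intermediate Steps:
$x{\left(r \right)} = \left(6 + r\right)^{2}$
$C{\left(W,J \right)} = 77$ ($C{\left(W,J \right)} = \left(6 + 3\right)^{2} - 4 = 9^{2} - 4 = 81 - 4 = 77$)
$\left(-28 + C{\left(5,-9 \right)}\right) 8 a = \left(-28 + 77\right) 8 \cdot 3 = 49 \cdot 24 = 1176$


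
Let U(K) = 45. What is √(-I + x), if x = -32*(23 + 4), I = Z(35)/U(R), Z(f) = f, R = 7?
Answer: I*√7783/3 ≈ 29.407*I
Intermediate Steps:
I = 7/9 (I = 35/45 = 35*(1/45) = 7/9 ≈ 0.77778)
x = -864 (x = -32*27 = -864)
√(-I + x) = √(-1*7/9 - 864) = √(-7/9 - 864) = √(-7783/9) = I*√7783/3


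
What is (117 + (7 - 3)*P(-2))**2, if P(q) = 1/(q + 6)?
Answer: 13924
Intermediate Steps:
P(q) = 1/(6 + q)
(117 + (7 - 3)*P(-2))**2 = (117 + (7 - 3)/(6 - 2))**2 = (117 + 4/4)**2 = (117 + 4*(1/4))**2 = (117 + 1)**2 = 118**2 = 13924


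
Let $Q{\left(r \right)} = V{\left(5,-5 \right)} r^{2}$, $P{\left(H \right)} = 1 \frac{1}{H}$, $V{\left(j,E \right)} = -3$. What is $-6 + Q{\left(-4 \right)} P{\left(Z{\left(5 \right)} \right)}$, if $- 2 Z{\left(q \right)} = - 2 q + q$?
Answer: $- \frac{126}{5} \approx -25.2$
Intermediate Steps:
$Z{\left(q \right)} = \frac{q}{2}$ ($Z{\left(q \right)} = - \frac{- 2 q + q}{2} = - \frac{\left(-1\right) q}{2} = \frac{q}{2}$)
$P{\left(H \right)} = \frac{1}{H}$
$Q{\left(r \right)} = - 3 r^{2}$
$-6 + Q{\left(-4 \right)} P{\left(Z{\left(5 \right)} \right)} = -6 + \frac{\left(-3\right) \left(-4\right)^{2}}{\frac{1}{2} \cdot 5} = -6 + \frac{\left(-3\right) 16}{\frac{5}{2}} = -6 - \frac{96}{5} = - \frac{126}{5}$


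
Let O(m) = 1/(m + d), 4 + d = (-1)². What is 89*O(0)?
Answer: -89/3 ≈ -29.667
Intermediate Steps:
d = -3 (d = -4 + (-1)² = -4 + 1 = -3)
O(m) = 1/(-3 + m) (O(m) = 1/(m - 3) = 1/(-3 + m))
89*O(0) = 89/(-3 + 0) = 89/(-3) = 89*(-⅓) = -89/3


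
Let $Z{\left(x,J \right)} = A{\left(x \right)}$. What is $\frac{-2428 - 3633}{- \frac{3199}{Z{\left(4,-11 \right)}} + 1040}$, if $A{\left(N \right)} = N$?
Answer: $- \frac{24244}{961} \approx -25.228$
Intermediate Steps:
$Z{\left(x,J \right)} = x$
$\frac{-2428 - 3633}{- \frac{3199}{Z{\left(4,-11 \right)}} + 1040} = \frac{-2428 - 3633}{- \frac{3199}{4} + 1040} = - \frac{6061}{\left(-3199\right) \frac{1}{4} + 1040} = - \frac{6061}{- \frac{3199}{4} + 1040} = - \frac{6061}{\frac{961}{4}} = \left(-6061\right) \frac{4}{961} = - \frac{24244}{961}$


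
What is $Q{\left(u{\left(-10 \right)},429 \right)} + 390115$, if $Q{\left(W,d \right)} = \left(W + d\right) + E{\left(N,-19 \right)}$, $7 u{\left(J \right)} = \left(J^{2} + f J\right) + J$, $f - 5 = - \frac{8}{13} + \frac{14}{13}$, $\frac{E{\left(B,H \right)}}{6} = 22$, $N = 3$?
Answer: $\frac{35551976}{91} \approx 3.9068 \cdot 10^{5}$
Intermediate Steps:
$E{\left(B,H \right)} = 132$ ($E{\left(B,H \right)} = 6 \cdot 22 = 132$)
$f = \frac{71}{13}$ ($f = 5 + \left(- \frac{8}{13} + \frac{14}{13}\right) = 5 + \frac{6}{13} = \frac{71}{13} \approx 5.4615$)
$u{\left(J \right)} = \frac{J^{2}}{7} + \frac{12 J}{13}$ ($u{\left(J \right)} = \frac{\left(J^{2} + \frac{71 J}{13}\right) + J}{7} = \frac{J^{2} + \frac{84 J}{13}}{7} = \frac{J^{2}}{7} + \frac{12 J}{13}$)
$Q{\left(W,d \right)} = 132 + W + d$ ($Q{\left(W,d \right)} = \left(W + d\right) + 132 = 132 + W + d$)
$Q{\left(u{\left(-10 \right)},429 \right)} + 390115 = \left(132 + \frac{1}{91} \left(-10\right) \left(84 + 13 \left(-10\right)\right) + 429\right) + 390115 = \left(132 + \frac{1}{91} \left(-10\right) \left(84 - 130\right) + 429\right) + 390115 = \left(132 + \frac{1}{91} \left(-10\right) \left(-46\right) + 429\right) + 390115 = \left(132 + \frac{460}{91} + 429\right) + 390115 = \frac{51511}{91} + 390115 = \frac{35551976}{91}$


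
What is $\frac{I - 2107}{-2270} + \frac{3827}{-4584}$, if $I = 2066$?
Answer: $- \frac{4249673}{5202840} \approx -0.8168$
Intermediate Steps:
$\frac{I - 2107}{-2270} + \frac{3827}{-4584} = \frac{2066 - 2107}{-2270} + \frac{3827}{-4584} = \left(2066 - 2107\right) \left(- \frac{1}{2270}\right) + 3827 \left(- \frac{1}{4584}\right) = \left(-41\right) \left(- \frac{1}{2270}\right) - \frac{3827}{4584} = \frac{41}{2270} - \frac{3827}{4584} = - \frac{4249673}{5202840}$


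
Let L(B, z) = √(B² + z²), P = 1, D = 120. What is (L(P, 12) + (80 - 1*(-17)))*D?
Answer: 11640 + 120*√145 ≈ 13085.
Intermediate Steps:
(L(P, 12) + (80 - 1*(-17)))*D = (√(1² + 12²) + (80 - 1*(-17)))*120 = (√(1 + 144) + (80 + 17))*120 = (√145 + 97)*120 = (97 + √145)*120 = 11640 + 120*√145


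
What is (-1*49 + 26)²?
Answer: 529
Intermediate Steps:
(-1*49 + 26)² = (-49 + 26)² = (-23)² = 529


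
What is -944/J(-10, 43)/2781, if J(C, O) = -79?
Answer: 944/219699 ≈ 0.0042968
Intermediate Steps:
-944/J(-10, 43)/2781 = -944/(-79)/2781 = -944*(-1/79)*(1/2781) = (944/79)*(1/2781) = 944/219699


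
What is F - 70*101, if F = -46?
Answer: -7116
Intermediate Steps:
F - 70*101 = -46 - 70*101 = -46 - 7070 = -7116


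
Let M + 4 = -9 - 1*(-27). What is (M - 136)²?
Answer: 14884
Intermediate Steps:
M = 14 (M = -4 + (-9 - 1*(-27)) = -4 + (-9 + 27) = -4 + 18 = 14)
(M - 136)² = (14 - 136)² = (-122)² = 14884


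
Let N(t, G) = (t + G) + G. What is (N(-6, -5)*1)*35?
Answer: -560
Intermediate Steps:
N(t, G) = t + 2*G (N(t, G) = (G + t) + G = t + 2*G)
(N(-6, -5)*1)*35 = ((-6 + 2*(-5))*1)*35 = ((-6 - 10)*1)*35 = -16*1*35 = -16*35 = -560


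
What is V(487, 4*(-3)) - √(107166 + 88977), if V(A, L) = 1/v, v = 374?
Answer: 1/374 - √196143 ≈ -442.88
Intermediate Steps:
V(A, L) = 1/374
V(487, 4*(-3)) - √(107166 + 88977) = 1/374 - √(107166 + 88977) = 1/374 - √196143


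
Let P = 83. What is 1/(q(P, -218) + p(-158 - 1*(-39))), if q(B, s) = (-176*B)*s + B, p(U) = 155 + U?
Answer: 1/3184663 ≈ 3.1400e-7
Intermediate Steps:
q(B, s) = B - 176*B*s (q(B, s) = -176*B*s + B = B - 176*B*s)
1/(q(P, -218) + p(-158 - 1*(-39))) = 1/(83*(1 - 176*(-218)) + (155 + (-158 - 1*(-39)))) = 1/(83*(1 + 38368) + (155 + (-158 + 39))) = 1/(83*38369 + (155 - 119)) = 1/(3184627 + 36) = 1/3184663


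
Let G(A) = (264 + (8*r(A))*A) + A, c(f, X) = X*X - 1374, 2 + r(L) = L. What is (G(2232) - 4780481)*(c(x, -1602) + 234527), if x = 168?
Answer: 98098982883515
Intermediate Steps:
r(L) = -2 + L
c(f, X) = -1374 + X² (c(f, X) = X² - 1374 = -1374 + X²)
G(A) = 264 + A + A*(-16 + 8*A) (G(A) = (264 + (8*(-2 + A))*A) + A = (264 + (-16 + 8*A)*A) + A = (264 + A*(-16 + 8*A)) + A = 264 + A + A*(-16 + 8*A))
(G(2232) - 4780481)*(c(x, -1602) + 234527) = ((264 + 2232 + 8*2232*(-2 + 2232)) - 4780481)*((-1374 + (-1602)²) + 234527) = ((264 + 2232 + 8*2232*2230) - 4780481)*((-1374 + 2566404) + 234527) = ((264 + 2232 + 39818880) - 4780481)*(2565030 + 234527) = (39821376 - 4780481)*2799557 = 35040895*2799557 = 98098982883515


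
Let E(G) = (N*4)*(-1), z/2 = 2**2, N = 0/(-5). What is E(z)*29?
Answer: 0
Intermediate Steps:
N = 0 (N = 0*(-1/5) = 0)
z = 8 (z = 2*2**2 = 2*4 = 8)
E(G) = 0 (E(G) = (0*4)*(-1) = 0*(-1) = 0)
E(z)*29 = 0*29 = 0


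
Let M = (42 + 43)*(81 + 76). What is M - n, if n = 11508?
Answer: 1837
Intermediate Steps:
M = 13345 (M = 85*157 = 13345)
M - n = 13345 - 1*11508 = 13345 - 11508 = 1837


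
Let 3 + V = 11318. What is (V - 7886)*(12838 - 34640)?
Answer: -74759058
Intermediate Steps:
V = 11315 (V = -3 + 11318 = 11315)
(V - 7886)*(12838 - 34640) = (11315 - 7886)*(12838 - 34640) = 3429*(-21802) = -74759058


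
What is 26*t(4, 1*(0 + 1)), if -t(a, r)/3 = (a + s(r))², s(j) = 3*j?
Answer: -3822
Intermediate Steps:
t(a, r) = -3*(a + 3*r)²
26*t(4, 1*(0 + 1)) = 26*(-3*(4 + 3*(1*(0 + 1)))²) = 26*(-3*(4 + 3*(1*1))²) = 26*(-3*(4 + 3*1)²) = 26*(-3*(4 + 3)²) = 26*(-3*7²) = 26*(-3*49) = 26*(-147) = -3822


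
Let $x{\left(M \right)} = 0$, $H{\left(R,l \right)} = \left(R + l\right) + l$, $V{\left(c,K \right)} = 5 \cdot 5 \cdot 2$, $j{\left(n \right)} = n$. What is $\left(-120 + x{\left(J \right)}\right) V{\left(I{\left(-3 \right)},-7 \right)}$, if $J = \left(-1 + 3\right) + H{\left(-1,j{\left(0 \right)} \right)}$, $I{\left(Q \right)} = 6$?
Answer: $-6000$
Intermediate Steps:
$V{\left(c,K \right)} = 50$ ($V{\left(c,K \right)} = 25 \cdot 2 = 50$)
$H{\left(R,l \right)} = R + 2 l$
$J = 1$ ($J = \left(-1 + 3\right) + \left(-1 + 2 \cdot 0\right) = 2 + \left(-1 + 0\right) = 2 - 1 = 1$)
$\left(-120 + x{\left(J \right)}\right) V{\left(I{\left(-3 \right)},-7 \right)} = \left(-120 + 0\right) 50 = \left(-120\right) 50 = -6000$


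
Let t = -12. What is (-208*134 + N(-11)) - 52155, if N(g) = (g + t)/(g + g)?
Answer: -1760571/22 ≈ -80026.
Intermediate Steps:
N(g) = (-12 + g)/(2*g) (N(g) = (g - 12)/(g + g) = (-12 + g)/((2*g)) = (-12 + g)*(1/(2*g)) = (-12 + g)/(2*g))
(-208*134 + N(-11)) - 52155 = (-208*134 + (½)*(-12 - 11)/(-11)) - 52155 = (-27872 + (½)*(-1/11)*(-23)) - 52155 = (-27872 + 23/22) - 52155 = -613161/22 - 52155 = -1760571/22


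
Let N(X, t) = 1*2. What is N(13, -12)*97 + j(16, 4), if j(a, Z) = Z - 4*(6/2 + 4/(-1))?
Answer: 202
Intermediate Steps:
N(X, t) = 2
j(a, Z) = 4 + Z (j(a, Z) = Z - 4*(6*(½) + 4*(-1)) = Z - 4*(3 - 4) = Z - 4*(-1) = Z + 4 = 4 + Z)
N(13, -12)*97 + j(16, 4) = 2*97 + (4 + 4) = 194 + 8 = 202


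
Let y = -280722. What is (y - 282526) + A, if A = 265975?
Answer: -297273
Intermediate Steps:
(y - 282526) + A = (-280722 - 282526) + 265975 = -563248 + 265975 = -297273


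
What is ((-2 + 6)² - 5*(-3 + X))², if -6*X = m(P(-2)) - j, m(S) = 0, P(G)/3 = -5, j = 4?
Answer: 6889/9 ≈ 765.44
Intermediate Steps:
P(G) = -15 (P(G) = 3*(-5) = -15)
X = ⅔ (X = -(0 - 1*4)/6 = -(0 - 4)/6 = -⅙*(-4) = ⅔ ≈ 0.66667)
((-2 + 6)² - 5*(-3 + X))² = ((-2 + 6)² - 5*(-3 + ⅔))² = (4² - 5*(-7/3))² = (16 + 35/3)² = (83/3)² = 6889/9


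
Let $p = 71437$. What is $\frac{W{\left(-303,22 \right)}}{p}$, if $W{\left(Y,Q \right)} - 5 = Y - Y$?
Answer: $\frac{5}{71437} \approx 6.9992 \cdot 10^{-5}$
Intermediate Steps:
$W{\left(Y,Q \right)} = 5$ ($W{\left(Y,Q \right)} = 5 + \left(Y - Y\right) = 5 + 0 = 5$)
$\frac{W{\left(-303,22 \right)}}{p} = \frac{5}{71437}$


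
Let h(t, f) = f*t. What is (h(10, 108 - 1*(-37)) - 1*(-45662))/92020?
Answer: 11778/23005 ≈ 0.51198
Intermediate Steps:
(h(10, 108 - 1*(-37)) - 1*(-45662))/92020 = ((108 - 1*(-37))*10 - 1*(-45662))/92020 = ((108 + 37)*10 + 45662)*(1/92020) = (145*10 + 45662)*(1/92020) = (1450 + 45662)*(1/92020) = 47112*(1/92020) = 11778/23005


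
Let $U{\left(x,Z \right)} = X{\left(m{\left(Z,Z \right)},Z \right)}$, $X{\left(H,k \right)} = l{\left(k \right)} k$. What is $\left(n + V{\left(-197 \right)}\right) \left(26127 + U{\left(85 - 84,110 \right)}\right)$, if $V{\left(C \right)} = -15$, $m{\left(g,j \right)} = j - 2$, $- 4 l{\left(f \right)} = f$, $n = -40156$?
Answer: $-928030442$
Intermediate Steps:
$l{\left(f \right)} = - \frac{f}{4}$
$m{\left(g,j \right)} = -2 + j$
$X{\left(H,k \right)} = - \frac{k^{2}}{4}$ ($X{\left(H,k \right)} = - \frac{k}{4} k = - \frac{k^{2}}{4}$)
$U{\left(x,Z \right)} = - \frac{Z^{2}}{4}$
$\left(n + V{\left(-197 \right)}\right) \left(26127 + U{\left(85 - 84,110 \right)}\right) = \left(-40156 - 15\right) \left(26127 - \frac{110^{2}}{4}\right) = - 40171 \left(26127 - 3025\right) = \left(-40171\right) 23102 = -928030442$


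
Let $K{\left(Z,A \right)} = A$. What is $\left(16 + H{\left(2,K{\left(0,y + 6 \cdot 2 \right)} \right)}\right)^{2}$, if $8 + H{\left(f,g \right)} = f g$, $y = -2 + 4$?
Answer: $1296$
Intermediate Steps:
$y = 2$
$H{\left(f,g \right)} = -8 + f g$
$\left(16 + H{\left(2,K{\left(0,y + 6 \cdot 2 \right)} \right)}\right)^{2} = \left(16 - \left(8 - 2 \left(2 + 6 \cdot 2\right)\right)\right)^{2} = \left(16 - \left(8 - 2 \left(2 + 12\right)\right)\right)^{2} = \left(16 + \left(-8 + 2 \cdot 14\right)\right)^{2} = \left(16 + \left(-8 + 28\right)\right)^{2} = \left(16 + 20\right)^{2} = 36^{2} = 1296$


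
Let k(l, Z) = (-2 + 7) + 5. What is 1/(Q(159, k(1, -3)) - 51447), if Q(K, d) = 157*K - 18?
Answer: -1/26502 ≈ -3.7733e-5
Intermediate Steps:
k(l, Z) = 10 (k(l, Z) = 5 + 5 = 10)
Q(K, d) = -18 + 157*K
1/(Q(159, k(1, -3)) - 51447) = 1/((-18 + 157*159) - 51447) = 1/((-18 + 24963) - 51447) = 1/(24945 - 51447) = 1/(-26502) = -1/26502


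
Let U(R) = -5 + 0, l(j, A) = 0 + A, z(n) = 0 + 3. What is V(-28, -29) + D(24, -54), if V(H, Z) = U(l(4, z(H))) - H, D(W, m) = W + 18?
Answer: 65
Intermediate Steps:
z(n) = 3
l(j, A) = A
D(W, m) = 18 + W
U(R) = -5
V(H, Z) = -5 - H
V(-28, -29) + D(24, -54) = (-5 - 1*(-28)) + (18 + 24) = (-5 + 28) + 42 = 23 + 42 = 65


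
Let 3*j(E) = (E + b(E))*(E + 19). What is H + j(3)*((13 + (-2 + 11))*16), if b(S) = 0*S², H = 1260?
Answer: 9004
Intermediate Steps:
b(S) = 0
j(E) = E*(19 + E)/3 (j(E) = ((E + 0)*(E + 19))/3 = (E*(19 + E))/3 = E*(19 + E)/3)
H + j(3)*((13 + (-2 + 11))*16) = 1260 + ((⅓)*3*(19 + 3))*((13 + (-2 + 11))*16) = 1260 + ((⅓)*3*22)*((13 + 9)*16) = 1260 + 22*(22*16) = 1260 + 22*352 = 1260 + 7744 = 9004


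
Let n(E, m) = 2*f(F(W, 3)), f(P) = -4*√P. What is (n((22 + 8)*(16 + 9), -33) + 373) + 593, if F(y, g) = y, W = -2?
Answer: 966 - 8*I*√2 ≈ 966.0 - 11.314*I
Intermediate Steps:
n(E, m) = -8*I*√2 (n(E, m) = 2*(-4*I*√2) = -8*I*√2)
(n((22 + 8)*(16 + 9), -33) + 373) + 593 = (-8*I*√2 + 373) + 593 = (373 - 8*I*√2) + 593 = 966 - 8*I*√2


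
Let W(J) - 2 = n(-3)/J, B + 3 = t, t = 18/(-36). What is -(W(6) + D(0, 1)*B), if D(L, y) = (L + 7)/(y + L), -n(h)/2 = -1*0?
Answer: 45/2 ≈ 22.500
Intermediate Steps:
t = -½ (t = 18*(-1/36) = -½ ≈ -0.50000)
n(h) = 0 (n(h) = -(-2)*0 = -2*0 = 0)
D(L, y) = (7 + L)/(L + y)
B = -7/2 (B = -3 - ½ = -7/2 ≈ -3.5000)
W(J) = 2 (W(J) = 2 + 0/J = 2 + 0 = 2)
-(W(6) + D(0, 1)*B) = -(2 + ((7 + 0)/(0 + 1))*(-7/2)) = -(2 + (7/1)*(-7/2)) = -(2 + (1*7)*(-7/2)) = -(2 + 7*(-7/2)) = -(2 - 49/2) = -1*(-45/2) = 45/2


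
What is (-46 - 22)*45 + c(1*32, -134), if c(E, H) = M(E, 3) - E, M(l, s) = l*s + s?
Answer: -2993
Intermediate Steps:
M(l, s) = s + l*s
c(E, H) = 3 + 2*E (c(E, H) = 3*(1 + E) - E = (3 + 3*E) - E = 3 + 2*E)
(-46 - 22)*45 + c(1*32, -134) = (-46 - 22)*45 + (3 + 2*(1*32)) = -68*45 + (3 + 2*32) = -3060 + (3 + 64) = -3060 + 67 = -2993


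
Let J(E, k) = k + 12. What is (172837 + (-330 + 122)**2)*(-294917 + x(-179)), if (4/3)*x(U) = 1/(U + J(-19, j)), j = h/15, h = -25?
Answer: -128993283785717/2024 ≈ -6.3732e+10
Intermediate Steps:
j = -5/3 (j = -25/15 = -25*1/15 = -5/3 ≈ -1.6667)
J(E, k) = 12 + k
x(U) = 3/(4*(31/3 + U)) (x(U) = 3/(4*(U + (12 - 5/3))) = 3/(4*(U + 31/3)) = 3/(4*(31/3 + U)))
(172837 + (-330 + 122)**2)*(-294917 + x(-179)) = (172837 + (-330 + 122)**2)*(-294917 + 9/(4*(31 + 3*(-179)))) = (172837 + (-208)**2)*(-294917 + 9/(4*(31 - 537))) = (172837 + 43264)*(-294917 + (9/4)/(-506)) = 216101*(-294917 + (9/4)*(-1/506)) = 216101*(-294917 - 9/2024) = 216101*(-596912017/2024) = -128993283785717/2024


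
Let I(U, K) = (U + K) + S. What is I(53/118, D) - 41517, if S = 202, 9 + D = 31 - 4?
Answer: -4872993/118 ≈ -41297.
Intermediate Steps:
D = 18 (D = -9 + (31 - 4) = -9 + 27 = 18)
I(U, K) = 202 + K + U (I(U, K) = (U + K) + 202 = (K + U) + 202 = 202 + K + U)
I(53/118, D) - 41517 = (202 + 18 + 53/118) - 41517 = 26013/118 - 41517 = -4872993/118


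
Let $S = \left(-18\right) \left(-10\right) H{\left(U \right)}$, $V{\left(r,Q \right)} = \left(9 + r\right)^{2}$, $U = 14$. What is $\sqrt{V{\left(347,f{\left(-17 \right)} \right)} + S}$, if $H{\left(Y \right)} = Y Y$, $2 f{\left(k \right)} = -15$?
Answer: $4 \sqrt{10126} \approx 402.51$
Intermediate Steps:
$f{\left(k \right)} = - \frac{15}{2}$ ($f{\left(k \right)} = \frac{1}{2} \left(-15\right) = - \frac{15}{2}$)
$H{\left(Y \right)} = Y^{2}$
$S = 35280$ ($S = \left(-18\right) \left(-10\right) 14^{2} = 180 \cdot 196 = 35280$)
$\sqrt{V{\left(347,f{\left(-17 \right)} \right)} + S} = \sqrt{\left(9 + 347\right)^{2} + 35280} = \sqrt{356^{2} + 35280} = \sqrt{126736 + 35280} = \sqrt{162016} = 4 \sqrt{10126}$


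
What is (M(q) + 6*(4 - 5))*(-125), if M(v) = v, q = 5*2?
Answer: -500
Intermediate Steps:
q = 10
(M(q) + 6*(4 - 5))*(-125) = (10 + 6*(4 - 5))*(-125) = (10 + 6*(-1))*(-125) = (10 - 6)*(-125) = 4*(-125) = -500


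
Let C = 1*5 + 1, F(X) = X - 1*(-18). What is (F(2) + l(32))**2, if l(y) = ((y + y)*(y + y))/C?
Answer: 4443664/9 ≈ 4.9374e+5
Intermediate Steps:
F(X) = 18 + X (F(X) = X + 18 = 18 + X)
C = 6 (C = 5 + 1 = 6)
l(y) = 2*y**2/3 (l(y) = ((y + y)*(y + y))/6 = ((2*y)*(2*y))*(1/6) = (4*y**2)*(1/6) = 2*y**2/3)
(F(2) + l(32))**2 = ((18 + 2) + (2/3)*32**2)**2 = (20 + (2/3)*1024)**2 = (20 + 2048/3)**2 = (2108/3)**2 = 4443664/9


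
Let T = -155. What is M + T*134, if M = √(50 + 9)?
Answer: -20770 + √59 ≈ -20762.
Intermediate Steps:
M = √59 ≈ 7.6811
M + T*134 = √59 - 155*134 = √59 - 20770 = -20770 + √59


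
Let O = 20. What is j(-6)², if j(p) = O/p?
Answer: 100/9 ≈ 11.111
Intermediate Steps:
j(p) = 20/p
j(-6)² = (20/(-6))² = (20*(-⅙))² = (-10/3)² = 100/9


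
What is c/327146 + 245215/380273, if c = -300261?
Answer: -33960044863/124404790858 ≈ -0.27298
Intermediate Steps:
c/327146 + 245215/380273 = -300261/327146 + 245215/380273 = -33960044863/124404790858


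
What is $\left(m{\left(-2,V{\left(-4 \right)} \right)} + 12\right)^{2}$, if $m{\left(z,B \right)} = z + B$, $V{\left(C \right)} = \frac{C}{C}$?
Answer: $121$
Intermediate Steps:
$V{\left(C \right)} = 1$
$m{\left(z,B \right)} = B + z$
$\left(m{\left(-2,V{\left(-4 \right)} \right)} + 12\right)^{2} = \left(\left(1 - 2\right) + 12\right)^{2} = \left(-1 + 12\right)^{2} = 11^{2} = 121$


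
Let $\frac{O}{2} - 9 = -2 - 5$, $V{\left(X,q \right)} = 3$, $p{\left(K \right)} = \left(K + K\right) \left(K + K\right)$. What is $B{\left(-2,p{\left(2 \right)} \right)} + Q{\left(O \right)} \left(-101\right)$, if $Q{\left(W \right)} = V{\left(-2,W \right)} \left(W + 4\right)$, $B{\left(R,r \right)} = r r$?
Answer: $-2168$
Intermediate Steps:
$p{\left(K \right)} = 4 K^{2}$ ($p{\left(K \right)} = 2 K 2 K = 4 K^{2}$)
$B{\left(R,r \right)} = r^{2}$
$O = 4$ ($O = 18 + 2 \left(-2 - 5\right) = 18 + 2 \left(-7\right) = 18 - 14 = 4$)
$Q{\left(W \right)} = 12 + 3 W$ ($Q{\left(W \right)} = 3 \left(W + 4\right) = 3 \left(4 + W\right) = 12 + 3 W$)
$B{\left(-2,p{\left(2 \right)} \right)} + Q{\left(O \right)} \left(-101\right) = \left(4 \cdot 2^{2}\right)^{2} + \left(12 + 3 \cdot 4\right) \left(-101\right) = \left(4 \cdot 4\right)^{2} + \left(12 + 12\right) \left(-101\right) = 16^{2} + 24 \left(-101\right) = 256 - 2424 = -2168$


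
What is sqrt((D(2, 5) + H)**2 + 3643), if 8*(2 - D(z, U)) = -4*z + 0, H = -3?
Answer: sqrt(3643) ≈ 60.357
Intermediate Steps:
D(z, U) = 2 + z/2 (D(z, U) = 2 - (-4*z + 0)/8 = 2 - (-1)*z/2 = 2 + z/2)
sqrt((D(2, 5) + H)**2 + 3643) = sqrt(((2 + (1/2)*2) - 3)**2 + 3643) = sqrt(((2 + 1) - 3)**2 + 3643) = sqrt((3 - 3)**2 + 3643) = sqrt(0**2 + 3643) = sqrt(0 + 3643) = sqrt(3643)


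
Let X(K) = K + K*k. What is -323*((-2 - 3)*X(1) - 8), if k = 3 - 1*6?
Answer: -646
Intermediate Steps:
k = -3 (k = 3 - 6 = -3)
X(K) = -2*K (X(K) = K + K*(-3) = K - 3*K = -2*K)
-323*((-2 - 3)*X(1) - 8) = -323*((-2 - 3)*(-2*1) - 8) = -323*(-5*(-2) - 8) = -323*(10 - 8) = -323*2 = -646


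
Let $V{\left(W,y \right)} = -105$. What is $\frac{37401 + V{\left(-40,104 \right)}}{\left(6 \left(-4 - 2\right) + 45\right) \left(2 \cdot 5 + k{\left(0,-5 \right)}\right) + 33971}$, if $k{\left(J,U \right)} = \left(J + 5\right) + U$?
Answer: $\frac{37296}{34061} \approx 1.095$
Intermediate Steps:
$k{\left(J,U \right)} = 5 + J + U$ ($k{\left(J,U \right)} = \left(5 + J\right) + U = 5 + J + U$)
$\frac{37401 + V{\left(-40,104 \right)}}{\left(6 \left(-4 - 2\right) + 45\right) \left(2 \cdot 5 + k{\left(0,-5 \right)}\right) + 33971} = \frac{37401 - 105}{\left(6 \left(-4 - 2\right) + 45\right) \left(2 \cdot 5 + \left(5 + 0 - 5\right)\right) + 33971} = \frac{37296}{\left(6 \left(-6\right) + 45\right) \left(10 + 0\right) + 33971} = \frac{37296}{\left(-36 + 45\right) 10 + 33971} = \frac{37296}{9 \cdot 10 + 33971} = \frac{37296}{90 + 33971} = \frac{37296}{34061}$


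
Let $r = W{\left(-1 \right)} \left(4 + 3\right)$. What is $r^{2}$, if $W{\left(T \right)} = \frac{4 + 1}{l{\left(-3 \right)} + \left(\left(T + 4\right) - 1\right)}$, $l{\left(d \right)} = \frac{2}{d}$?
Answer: $\frac{11025}{16} \approx 689.06$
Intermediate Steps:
$W{\left(T \right)} = \frac{5}{\frac{7}{3} + T}$ ($W{\left(T \right)} = \frac{4 + 1}{\frac{2}{-3} + \left(\left(T + 4\right) - 1\right)} = \frac{5}{2 \left(- \frac{1}{3}\right) + \left(\left(4 + T\right) - 1\right)} = \frac{5}{- \frac{2}{3} + \left(3 + T\right)} = \frac{5}{\frac{7}{3} + T}$)
$r = \frac{105}{4}$ ($r = \frac{15}{7 + 3 \left(-1\right)} \left(4 + 3\right) = \frac{15}{7 - 3} \cdot 7 = \frac{15}{4} \cdot 7 = \frac{105}{4} \approx 26.25$)
$r^{2} = \left(\frac{105}{4}\right)^{2} = \frac{11025}{16}$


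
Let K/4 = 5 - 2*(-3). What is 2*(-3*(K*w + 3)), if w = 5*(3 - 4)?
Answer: 1302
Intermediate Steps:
w = -5 (w = 5*(-1) = -5)
K = 44 (K = 4*(5 - 2*(-3)) = 4*(5 + 6) = 4*11 = 44)
2*(-3*(K*w + 3)) = 2*(-3*(44*(-5) + 3)) = 2*(-3*(-220 + 3)) = 2*(-3*(-217)) = 2*651 = 1302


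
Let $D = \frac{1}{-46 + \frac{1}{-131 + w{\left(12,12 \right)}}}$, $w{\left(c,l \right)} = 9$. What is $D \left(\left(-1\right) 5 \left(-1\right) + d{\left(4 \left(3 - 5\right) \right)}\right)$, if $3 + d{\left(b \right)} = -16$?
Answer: $\frac{1708}{5613} \approx 0.30429$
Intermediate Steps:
$d{\left(b \right)} = -19$ ($d{\left(b \right)} = -3 - 16 = -19$)
$D = - \frac{122}{5613}$ ($D = \frac{1}{-46 + \frac{1}{-131 + 9}} = \frac{1}{-46 + \frac{1}{-122}} = \frac{1}{-46 - \frac{1}{122}} = \frac{1}{- \frac{5613}{122}} = - \frac{122}{5613} \approx -0.021735$)
$D \left(\left(-1\right) 5 \left(-1\right) + d{\left(4 \left(3 - 5\right) \right)}\right) = - \frac{122 \left(\left(-1\right) 5 \left(-1\right) - 19\right)}{5613} = - \frac{122 \left(\left(-5\right) \left(-1\right) - 19\right)}{5613} = - \frac{122 \left(5 - 19\right)}{5613} = \left(- \frac{122}{5613}\right) \left(-14\right) = \frac{1708}{5613}$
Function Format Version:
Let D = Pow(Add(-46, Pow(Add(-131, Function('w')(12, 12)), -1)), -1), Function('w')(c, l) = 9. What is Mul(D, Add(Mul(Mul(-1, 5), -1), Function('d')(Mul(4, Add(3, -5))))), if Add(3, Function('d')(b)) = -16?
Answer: Rational(1708, 5613) ≈ 0.30429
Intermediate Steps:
Function('d')(b) = -19 (Function('d')(b) = Add(-3, -16) = -19)
D = Rational(-122, 5613) (D = Pow(Add(-46, Pow(Add(-131, 9), -1)), -1) = Pow(Add(-46, Pow(-122, -1)), -1) = Pow(Add(-46, Rational(-1, 122)), -1) = Pow(Rational(-5613, 122), -1) = Rational(-122, 5613) ≈ -0.021735)
Mul(D, Add(Mul(Mul(-1, 5), -1), Function('d')(Mul(4, Add(3, -5))))) = Mul(Rational(-122, 5613), Add(Mul(Mul(-1, 5), -1), -19)) = Mul(Rational(-122, 5613), Add(Mul(-5, -1), -19)) = Mul(Rational(-122, 5613), Add(5, -19)) = Mul(Rational(-122, 5613), -14) = Rational(1708, 5613)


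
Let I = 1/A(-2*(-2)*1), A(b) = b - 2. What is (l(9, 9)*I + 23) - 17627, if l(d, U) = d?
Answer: -35199/2 ≈ -17600.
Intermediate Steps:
A(b) = -2 + b
I = ½ (I = 1/(-2 - 2*(-2)*1) = 1/(-2 + 4*1) = 1/(-2 + 4) = 1/2 = ½ ≈ 0.50000)
(l(9, 9)*I + 23) - 17627 = (9*(½) + 23) - 17627 = (9/2 + 23) - 17627 = 55/2 - 17627 = -35199/2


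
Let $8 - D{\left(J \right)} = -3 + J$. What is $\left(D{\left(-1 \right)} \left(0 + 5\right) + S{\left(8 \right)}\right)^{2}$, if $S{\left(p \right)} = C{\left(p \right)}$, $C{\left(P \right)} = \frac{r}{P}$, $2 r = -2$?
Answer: $\frac{229441}{64} \approx 3585.0$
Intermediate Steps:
$r = -1$ ($r = \frac{1}{2} \left(-2\right) = -1$)
$D{\left(J \right)} = 11 - J$ ($D{\left(J \right)} = 8 - \left(-3 + J\right) = 11 - J$)
$C{\left(P \right)} = - \frac{1}{P}$
$S{\left(p \right)} = - \frac{1}{p}$
$\left(D{\left(-1 \right)} \left(0 + 5\right) + S{\left(8 \right)}\right)^{2} = \left(\left(11 - -1\right) \left(0 + 5\right) - \frac{1}{8}\right)^{2} = \left(\left(11 + 1\right) 5 - \frac{1}{8}\right)^{2} = \left(12 \cdot 5 - \frac{1}{8}\right)^{2} = \left(60 - \frac{1}{8}\right)^{2} = \left(\frac{479}{8}\right)^{2} = \frac{229441}{64}$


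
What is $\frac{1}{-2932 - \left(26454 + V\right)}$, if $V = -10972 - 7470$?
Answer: $- \frac{1}{10944} \approx -9.1374 \cdot 10^{-5}$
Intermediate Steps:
$V = -18442$
$\frac{1}{-2932 - \left(26454 + V\right)} = \frac{1}{-2932 - 8012} = \frac{1}{-10944} = - \frac{1}{10944}$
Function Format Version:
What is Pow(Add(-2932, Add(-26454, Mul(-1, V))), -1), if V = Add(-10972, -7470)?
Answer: Rational(-1, 10944) ≈ -9.1374e-5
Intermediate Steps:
V = -18442
Pow(Add(-2932, Add(-26454, Mul(-1, V))), -1) = Pow(Add(-2932, Add(-26454, Mul(-1, -18442))), -1) = Pow(Add(-2932, Add(-26454, 18442)), -1) = Pow(Add(-2932, -8012), -1) = Pow(-10944, -1) = Rational(-1, 10944)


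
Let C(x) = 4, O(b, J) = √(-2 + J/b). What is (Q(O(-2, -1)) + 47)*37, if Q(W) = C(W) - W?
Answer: 1887 - 37*I*√6/2 ≈ 1887.0 - 45.316*I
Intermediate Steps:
Q(W) = 4 - W
(Q(O(-2, -1)) + 47)*37 = ((4 - √(-2 - 1/(-2))) + 47)*37 = ((4 - √(-2 - 1*(-½))) + 47)*37 = ((4 - √(-2 + ½)) + 47)*37 = ((4 - √(-3/2)) + 47)*37 = ((4 - I*√6/2) + 47)*37 = (51 - I*√6/2)*37 = 1887 - 37*I*√6/2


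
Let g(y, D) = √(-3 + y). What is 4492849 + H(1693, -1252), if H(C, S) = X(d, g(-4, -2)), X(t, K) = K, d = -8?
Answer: 4492849 + I*√7 ≈ 4.4928e+6 + 2.6458*I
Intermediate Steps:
H(C, S) = I*√7 (H(C, S) = √(-3 - 4) = √(-7) = I*√7)
4492849 + H(1693, -1252) = 4492849 + I*√7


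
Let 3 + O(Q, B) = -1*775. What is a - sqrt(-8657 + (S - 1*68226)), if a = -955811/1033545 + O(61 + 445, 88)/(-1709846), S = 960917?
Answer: -816742758548/883601392035 - 9*sqrt(10914) ≈ -941.16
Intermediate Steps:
O(Q, B) = -778 (O(Q, B) = -3 - 1*775 = -3 - 775 = -778)
a = -816742758548/883601392035 (a = -955811/1033545 - 778/(-1709846) = -955811*1/1033545 - 778*(-1/1709846) = -955811/1033545 + 389/854923 = -816742758548/883601392035 ≈ -0.92433)
a - sqrt(-8657 + (S - 1*68226)) = -816742758548/883601392035 - sqrt(-8657 + (960917 - 1*68226)) = -816742758548/883601392035 - sqrt(-8657 + (960917 - 68226)) = -816742758548/883601392035 - sqrt(-8657 + 892691) = -816742758548/883601392035 - sqrt(884034) = -816742758548/883601392035 - 9*sqrt(10914)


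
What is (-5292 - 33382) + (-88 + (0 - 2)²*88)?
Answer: -38410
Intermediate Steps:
(-5292 - 33382) + (-88 + (0 - 2)²*88) = -38674 + (-88 + (-2)²*88) = -38674 + (-88 + 4*88) = -38674 + (-88 + 352) = -38674 + 264 = -38410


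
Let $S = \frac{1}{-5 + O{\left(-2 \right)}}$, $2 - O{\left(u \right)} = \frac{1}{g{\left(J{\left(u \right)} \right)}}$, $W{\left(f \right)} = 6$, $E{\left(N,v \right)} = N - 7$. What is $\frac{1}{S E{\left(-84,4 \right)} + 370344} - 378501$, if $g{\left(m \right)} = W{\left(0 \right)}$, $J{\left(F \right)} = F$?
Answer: $- \frac{2663542574063}{7037082} \approx -3.785 \cdot 10^{5}$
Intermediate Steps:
$E{\left(N,v \right)} = -7 + N$
$g{\left(m \right)} = 6$
$O{\left(u \right)} = \frac{11}{6}$ ($O{\left(u \right)} = 2 - \frac{1}{6} = \frac{11}{6}$)
$S = - \frac{6}{19}$ ($S = \frac{1}{-5 + \frac{11}{6}} = \frac{1}{- \frac{19}{6}} = - \frac{6}{19} \approx -0.31579$)
$\frac{1}{S E{\left(-84,4 \right)} + 370344} - 378501 = \frac{1}{- \frac{6 \left(-7 - 84\right)}{19} + 370344} - 378501 = \frac{1}{\left(- \frac{6}{19}\right) \left(-91\right) + 370344} - 378501 = \frac{1}{\frac{546}{19} + 370344} - 378501 = \frac{1}{\frac{7037082}{19}} - 378501 = \frac{19}{7037082} - 378501 = - \frac{2663542574063}{7037082}$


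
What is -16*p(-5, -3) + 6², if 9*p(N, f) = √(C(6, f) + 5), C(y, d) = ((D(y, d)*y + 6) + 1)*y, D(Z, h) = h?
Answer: 36 - 16*I*√61/9 ≈ 36.0 - 13.885*I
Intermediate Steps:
C(y, d) = y*(7 + d*y) (C(y, d) = ((d*y + 6) + 1)*y = ((6 + d*y) + 1)*y = (7 + d*y)*y = y*(7 + d*y))
p(N, f) = √(47 + 36*f)/9 (p(N, f) = √(6*(7 + f*6) + 5)/9 = √(6*(7 + 6*f) + 5)/9 = √((42 + 36*f) + 5)/9 = √(47 + 36*f)/9)
-16*p(-5, -3) + 6² = -16*√(47 + 36*(-3))/9 + 6² = -16*√(47 - 108)/9 + 36 = -16*√(-61)/9 + 36 = -16*I*√61/9 + 36 = 36 - 16*I*√61/9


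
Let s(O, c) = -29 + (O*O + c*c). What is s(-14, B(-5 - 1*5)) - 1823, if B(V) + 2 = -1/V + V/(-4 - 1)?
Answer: -165599/100 ≈ -1656.0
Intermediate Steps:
B(V) = -2 - 1/V - V/5 (B(V) = -2 + (-1/V + V/(-4 - 1)) = -2 + (-1/V + V/(-5)) = -2 + (-1/V + V*(-1/5)) = -2 + (-1/V - V/5) = -2 - 1/V - V/5)
s(O, c) = -29 + O**2 + c**2 (s(O, c) = -29 + (O**2 + c**2) = -29 + O**2 + c**2)
s(-14, B(-5 - 1*5)) - 1823 = (-29 + (-14)**2 + (-2 - 1/(-5 - 1*5) - (-5 - 1*5)/5)**2) - 1823 = (-29 + 196 + (-2 - 1/(-5 - 5) - (-5 - 5)/5)**2) - 1823 = (-29 + 196 + (-2 - 1/(-10) - 1/5*(-10))**2) - 1823 = (-29 + 196 + (-2 - 1*(-1/10) + 2)**2) - 1823 = (-29 + 196 + (-2 + 1/10 + 2)**2) - 1823 = (-29 + 196 + (1/10)**2) - 1823 = (-29 + 196 + 1/100) - 1823 = 16701/100 - 1823 = -165599/100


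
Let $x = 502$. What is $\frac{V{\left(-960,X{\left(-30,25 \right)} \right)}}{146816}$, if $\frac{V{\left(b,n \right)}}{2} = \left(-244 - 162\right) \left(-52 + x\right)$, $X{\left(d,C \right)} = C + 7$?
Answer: $- \frac{45675}{18352} \approx -2.4888$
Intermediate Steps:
$X{\left(d,C \right)} = 7 + C$
$V{\left(b,n \right)} = -365400$ ($V{\left(b,n \right)} = 2 \left(-244 - 162\right) \left(-52 + 502\right) = 2 \left(\left(-406\right) 450\right) = 2 \left(-182700\right) = -365400$)
$\frac{V{\left(-960,X{\left(-30,25 \right)} \right)}}{146816} = - \frac{365400}{146816} = \left(-365400\right) \frac{1}{146816} = - \frac{45675}{18352}$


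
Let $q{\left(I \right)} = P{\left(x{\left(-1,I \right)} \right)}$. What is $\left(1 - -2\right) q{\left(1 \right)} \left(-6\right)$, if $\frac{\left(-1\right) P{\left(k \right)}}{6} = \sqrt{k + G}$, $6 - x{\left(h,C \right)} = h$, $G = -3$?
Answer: $216$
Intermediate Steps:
$x{\left(h,C \right)} = 6 - h$
$P{\left(k \right)} = - 6 \sqrt{-3 + k}$ ($P{\left(k \right)} = - 6 \sqrt{k - 3} = - 6 \sqrt{-3 + k}$)
$q{\left(I \right)} = -12$ ($q{\left(I \right)} = - 6 \sqrt{-3 + \left(6 - -1\right)} = - 6 \sqrt{-3 + \left(6 + 1\right)} = - 6 \sqrt{-3 + 7} = - 6 \sqrt{4} = \left(-6\right) 2 = -12$)
$\left(1 - -2\right) q{\left(1 \right)} \left(-6\right) = \left(1 - -2\right) \left(-12\right) \left(-6\right) = \left(1 + 2\right) \left(-12\right) \left(-6\right) = 3 \left(-12\right) \left(-6\right) = \left(-36\right) \left(-6\right) = 216$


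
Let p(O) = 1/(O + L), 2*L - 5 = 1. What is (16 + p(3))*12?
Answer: 194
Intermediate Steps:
L = 3 (L = 5/2 + (1/2)*1 = 5/2 + 1/2 = 3)
p(O) = 1/(3 + O) (p(O) = 1/(O + 3) = 1/(3 + O))
(16 + p(3))*12 = (16 + 1/(3 + 3))*12 = (16 + 1/6)*12 = (97/6)*12 = 194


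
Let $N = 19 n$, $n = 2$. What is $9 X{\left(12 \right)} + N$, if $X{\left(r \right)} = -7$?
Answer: $-25$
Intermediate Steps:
$N = 38$ ($N = 19 \cdot 2 = 38$)
$9 X{\left(12 \right)} + N = 9 \left(-7\right) + 38 = -63 + 38 = -25$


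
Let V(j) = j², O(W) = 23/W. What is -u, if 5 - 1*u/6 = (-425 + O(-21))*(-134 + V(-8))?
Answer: 178930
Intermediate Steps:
u = -178930 (u = 30 - 6*(-425 + 23/(-21))*(-134 + (-8)²) = 30 - 6*(-425 + 23*(-1/21))*(-134 + 64) = 30 - 6*(-425 - 23/21)*(-70) = 30 - (-17896)*(-70)/7 = 30 - 6*89480/3 = 30 - 178960 = -178930)
-u = -1*(-178930) = 178930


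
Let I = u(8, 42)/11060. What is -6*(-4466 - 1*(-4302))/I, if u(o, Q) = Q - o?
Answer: 5441520/17 ≈ 3.2009e+5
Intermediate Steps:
I = 17/5530 (I = (42 - 1*8)/11060 = (42 - 8)*(1/11060) = 34*(1/11060) = 17/5530 ≈ 0.0030741)
-6*(-4466 - 1*(-4302))/I = -6*(-4466 - 1*(-4302))/17/5530 = -6*(-4466 + 4302)*5530/17 = -(-984)*5530/17 = -6*(-906920/17) = 5441520/17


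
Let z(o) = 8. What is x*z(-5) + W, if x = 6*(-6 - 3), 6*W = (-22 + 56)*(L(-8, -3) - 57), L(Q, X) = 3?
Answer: -738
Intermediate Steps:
W = -306 (W = ((-22 + 56)*(3 - 57))/6 = (34*(-54))/6 = (⅙)*(-1836) = -306)
x = -54 (x = 6*(-9) = -54)
x*z(-5) + W = -54*8 - 306 = -432 - 306 = -738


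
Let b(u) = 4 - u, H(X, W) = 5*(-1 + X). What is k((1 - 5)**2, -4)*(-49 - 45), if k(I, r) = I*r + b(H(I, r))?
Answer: 12690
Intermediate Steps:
H(X, W) = -5 + 5*X
k(I, r) = 9 - 5*I + I*r (k(I, r) = I*r + (4 - (-5 + 5*I)) = I*r + (4 + (5 - 5*I)) = I*r + (9 - 5*I) = 9 - 5*I + I*r)
k((1 - 5)**2, -4)*(-49 - 45) = (9 - 5*(1 - 5)**2 + (1 - 5)**2*(-4))*(-49 - 45) = (9 - 5*(-4)**2 + (-4)**2*(-4))*(-94) = (9 - 5*16 + 16*(-4))*(-94) = (9 - 80 - 64)*(-94) = -135*(-94) = 12690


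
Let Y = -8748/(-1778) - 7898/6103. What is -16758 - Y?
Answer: -253318454/15113 ≈ -16762.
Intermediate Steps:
Y = 54800/15113 (Y = -8748*(-1/1778) - 7898*1/6103 = 4374/889 - 22/17 = 54800/15113 ≈ 3.6260)
-16758 - Y = -16758 - 1*54800/15113 = -16758 - 54800/15113 = -253318454/15113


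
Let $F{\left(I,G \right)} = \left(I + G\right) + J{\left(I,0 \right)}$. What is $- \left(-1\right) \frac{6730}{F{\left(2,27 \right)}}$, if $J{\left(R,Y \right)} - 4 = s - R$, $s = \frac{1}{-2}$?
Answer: $\frac{13460}{61} \approx 220.66$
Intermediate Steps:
$s = - \frac{1}{2} \approx -0.5$
$J{\left(R,Y \right)} = \frac{7}{2} - R$ ($J{\left(R,Y \right)} = 4 - \left(\frac{1}{2} + R\right) = \frac{7}{2} - R$)
$F{\left(I,G \right)} = \frac{7}{2} + G$ ($F{\left(I,G \right)} = \left(I + G\right) - \left(- \frac{7}{2} + I\right) = \left(G + I\right) - \left(- \frac{7}{2} + I\right) = \frac{7}{2} + G$)
$- \left(-1\right) \frac{6730}{F{\left(2,27 \right)}} = - \left(-1\right) \frac{6730}{\frac{7}{2} + 27} = - \left(-1\right) \frac{6730}{\frac{61}{2}} = - \left(-1\right) 6730 \cdot \frac{2}{61} = - \frac{\left(-1\right) 13460}{61} = \left(-1\right) \left(- \frac{13460}{61}\right) = \frac{13460}{61}$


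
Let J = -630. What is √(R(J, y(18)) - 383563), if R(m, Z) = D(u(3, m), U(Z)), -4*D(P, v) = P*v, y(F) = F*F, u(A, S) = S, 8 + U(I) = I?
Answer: I*√333793 ≈ 577.75*I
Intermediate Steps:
U(I) = -8 + I
y(F) = F²
D(P, v) = -P*v/4
R(m, Z) = -m*(-8 + Z)/4
√(R(J, y(18)) - 383563) = √((¼)*(-630)*(8 - 1*18²) - 383563) = √((¼)*(-630)*(8 - 1*324) - 383563) = √((¼)*(-630)*(8 - 324) - 383563) = √((¼)*(-630)*(-316) - 383563) = √(49770 - 383563) = √(-333793) = I*√333793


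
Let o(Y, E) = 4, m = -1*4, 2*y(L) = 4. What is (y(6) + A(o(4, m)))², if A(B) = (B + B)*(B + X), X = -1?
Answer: 676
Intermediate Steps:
y(L) = 2 (y(L) = (½)*4 = 2)
m = -4
A(B) = 2*B*(-1 + B) (A(B) = (B + B)*(B - 1) = (2*B)*(-1 + B) = 2*B*(-1 + B))
(y(6) + A(o(4, m)))² = (2 + 2*4*(-1 + 4))² = (2 + 2*4*3)² = (2 + 24)² = 26² = 676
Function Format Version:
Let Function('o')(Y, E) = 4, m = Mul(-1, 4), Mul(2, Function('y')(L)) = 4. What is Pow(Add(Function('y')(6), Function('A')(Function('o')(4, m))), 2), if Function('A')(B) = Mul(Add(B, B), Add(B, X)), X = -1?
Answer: 676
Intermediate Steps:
Function('y')(L) = 2 (Function('y')(L) = Mul(Rational(1, 2), 4) = 2)
m = -4
Function('A')(B) = Mul(2, B, Add(-1, B)) (Function('A')(B) = Mul(Add(B, B), Add(B, -1)) = Mul(Mul(2, B), Add(-1, B)) = Mul(2, B, Add(-1, B)))
Pow(Add(Function('y')(6), Function('A')(Function('o')(4, m))), 2) = Pow(Add(2, Mul(2, 4, Add(-1, 4))), 2) = Pow(Add(2, Mul(2, 4, 3)), 2) = Pow(Add(2, 24), 2) = Pow(26, 2) = 676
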